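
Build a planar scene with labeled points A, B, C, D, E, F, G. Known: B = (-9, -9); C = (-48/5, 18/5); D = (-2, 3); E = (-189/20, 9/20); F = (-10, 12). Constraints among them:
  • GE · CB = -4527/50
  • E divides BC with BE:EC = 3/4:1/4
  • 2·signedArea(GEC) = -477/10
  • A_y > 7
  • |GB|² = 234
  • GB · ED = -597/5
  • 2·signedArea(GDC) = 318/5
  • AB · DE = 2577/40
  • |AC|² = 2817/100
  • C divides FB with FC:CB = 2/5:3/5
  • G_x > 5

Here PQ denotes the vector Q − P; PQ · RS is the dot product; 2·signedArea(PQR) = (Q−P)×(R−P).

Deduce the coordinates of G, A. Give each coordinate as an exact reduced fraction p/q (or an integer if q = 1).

A = (-6, 15/2)
G = (6, -6)

1. G_x = 6  [2·signedArea(GDC) = 318/5 ∩ GE · CB = -4527/50]
2. G_y = -6  [2·signedArea(GDC) = 318/5 ∩ GE · CB = -4527/50]
   → G = (6, -6)
3. A_x = -6  [line 149/20·x + 51/20·y + 1023/40 = 0 ∩ |AC|² = 2817/100]
4. A_y = 15/2  [line 149/20·x + 51/20·y + 1023/40 = 0 ∩ |AC|² = 2817/100]
   → A = (-6, 15/2)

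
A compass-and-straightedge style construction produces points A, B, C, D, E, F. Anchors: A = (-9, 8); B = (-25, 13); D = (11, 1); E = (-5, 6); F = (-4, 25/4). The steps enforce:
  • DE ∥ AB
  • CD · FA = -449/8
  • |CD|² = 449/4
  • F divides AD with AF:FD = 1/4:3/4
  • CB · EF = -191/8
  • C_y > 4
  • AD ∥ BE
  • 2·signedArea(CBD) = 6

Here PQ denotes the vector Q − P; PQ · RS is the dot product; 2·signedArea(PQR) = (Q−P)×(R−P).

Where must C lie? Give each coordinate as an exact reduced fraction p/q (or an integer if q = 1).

1. C_x = 1  [CB · EF = -191/8 ∩ CD · FA = -449/8]
2. C_y = 9/2  [CB · EF = -191/8 ∩ CD · FA = -449/8]
   → C = (1, 9/2)

C = (1, 9/2)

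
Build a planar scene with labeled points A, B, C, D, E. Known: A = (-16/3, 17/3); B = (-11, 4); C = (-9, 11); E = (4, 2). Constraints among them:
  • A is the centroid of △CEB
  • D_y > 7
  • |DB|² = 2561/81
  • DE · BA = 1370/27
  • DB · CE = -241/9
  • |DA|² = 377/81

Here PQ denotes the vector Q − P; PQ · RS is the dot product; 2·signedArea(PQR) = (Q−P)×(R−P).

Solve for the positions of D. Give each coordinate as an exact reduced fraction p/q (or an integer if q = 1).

D = (-59/9, 67/9)

1. D_x = -59/9  [DB · CE = -241/9 ∩ DE · BA = 1370/27]
2. D_y = 67/9  [DB · CE = -241/9 ∩ DE · BA = 1370/27]
   → D = (-59/9, 67/9)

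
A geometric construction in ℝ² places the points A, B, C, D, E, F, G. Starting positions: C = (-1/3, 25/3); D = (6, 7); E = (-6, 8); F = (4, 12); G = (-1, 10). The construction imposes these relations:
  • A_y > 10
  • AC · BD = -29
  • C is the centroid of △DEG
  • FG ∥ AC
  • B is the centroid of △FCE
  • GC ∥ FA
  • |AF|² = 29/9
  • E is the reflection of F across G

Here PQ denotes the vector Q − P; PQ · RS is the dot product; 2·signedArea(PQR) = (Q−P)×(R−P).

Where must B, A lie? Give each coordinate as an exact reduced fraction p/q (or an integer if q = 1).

1. B_x = -7/9  [B is the centroid of △FCE]
2. B_y = 85/9  [B is the centroid of △FCE]
   → B = (-7/9, 85/9)
3. A_x = 14/3  [FG ∥ AC ∩ GC ∥ FA]
4. A_y = 31/3  [FG ∥ AC ∩ GC ∥ FA]
   → A = (14/3, 31/3)

A = (14/3, 31/3)
B = (-7/9, 85/9)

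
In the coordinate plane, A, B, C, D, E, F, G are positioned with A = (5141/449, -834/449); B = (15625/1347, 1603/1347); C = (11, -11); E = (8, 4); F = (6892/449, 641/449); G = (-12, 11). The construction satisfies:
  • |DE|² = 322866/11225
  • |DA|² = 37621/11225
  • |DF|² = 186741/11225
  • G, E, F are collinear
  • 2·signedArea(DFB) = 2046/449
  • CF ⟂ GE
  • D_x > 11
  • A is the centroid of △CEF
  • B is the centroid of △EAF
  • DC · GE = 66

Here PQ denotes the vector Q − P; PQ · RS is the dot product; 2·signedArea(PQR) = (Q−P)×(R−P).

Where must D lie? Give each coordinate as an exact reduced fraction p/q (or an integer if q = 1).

D = (25907/2245, -13/449)

1. D_x = 25907/2245  [DC · GE = 66 ∩ 2·signedArea(DFB) = 2046/449]
2. D_y = -13/449  [DC · GE = 66 ∩ 2·signedArea(DFB) = 2046/449]
   → D = (25907/2245, -13/449)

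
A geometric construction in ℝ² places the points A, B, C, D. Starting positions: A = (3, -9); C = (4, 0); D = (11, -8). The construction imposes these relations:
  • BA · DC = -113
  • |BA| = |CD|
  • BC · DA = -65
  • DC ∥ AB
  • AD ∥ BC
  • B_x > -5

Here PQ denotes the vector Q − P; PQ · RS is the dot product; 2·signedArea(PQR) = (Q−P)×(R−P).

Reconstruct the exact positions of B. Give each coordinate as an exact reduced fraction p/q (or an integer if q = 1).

B = (-4, -1)

1. B_x = -4  [AD ∥ BC ∩ DC ∥ AB]
2. B_y = -1  [AD ∥ BC ∩ DC ∥ AB]
   → B = (-4, -1)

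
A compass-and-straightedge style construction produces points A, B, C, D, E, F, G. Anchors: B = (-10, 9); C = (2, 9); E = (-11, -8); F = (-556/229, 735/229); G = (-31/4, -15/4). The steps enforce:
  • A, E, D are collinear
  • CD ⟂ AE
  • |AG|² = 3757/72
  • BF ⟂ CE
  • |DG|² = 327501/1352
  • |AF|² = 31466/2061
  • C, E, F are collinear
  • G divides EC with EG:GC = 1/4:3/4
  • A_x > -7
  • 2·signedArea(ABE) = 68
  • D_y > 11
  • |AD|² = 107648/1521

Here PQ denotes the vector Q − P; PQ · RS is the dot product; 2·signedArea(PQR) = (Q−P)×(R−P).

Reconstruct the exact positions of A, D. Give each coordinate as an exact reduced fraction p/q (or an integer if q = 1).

A = (-19/3, 10/3)
D = (-529/169, 1878/169)

1. A_x = -19/3  [line 17·x + -1·y + 111 = 0 ∩ |AG|² = 3757/72]
2. A_y = 10/3  [line 17·x + -1·y + 111 = 0 ∩ |AG|² = 3757/72]
   → A = (-19/3, 10/3)
3. D_x = -529/169  [A, E, D are collinear ∩ CD ⟂ AE]
4. D_y = 1878/169  [A, E, D are collinear ∩ CD ⟂ AE]
   → D = (-529/169, 1878/169)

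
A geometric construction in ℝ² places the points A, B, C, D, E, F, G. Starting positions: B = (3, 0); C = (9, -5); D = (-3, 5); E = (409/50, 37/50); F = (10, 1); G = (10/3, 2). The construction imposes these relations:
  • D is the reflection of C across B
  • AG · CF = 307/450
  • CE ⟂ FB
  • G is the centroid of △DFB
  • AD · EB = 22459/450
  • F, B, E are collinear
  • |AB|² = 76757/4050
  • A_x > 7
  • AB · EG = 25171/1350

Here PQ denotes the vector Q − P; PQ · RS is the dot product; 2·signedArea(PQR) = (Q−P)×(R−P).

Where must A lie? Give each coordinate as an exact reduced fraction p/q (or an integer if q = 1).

A = (3227/450, 187/150)

1. A_x = 3227/450  [AG · CF = 307/450 ∩ AB · EG = 25171/1350]
2. A_y = 187/150  [AG · CF = 307/450 ∩ AB · EG = 25171/1350]
   → A = (3227/450, 187/150)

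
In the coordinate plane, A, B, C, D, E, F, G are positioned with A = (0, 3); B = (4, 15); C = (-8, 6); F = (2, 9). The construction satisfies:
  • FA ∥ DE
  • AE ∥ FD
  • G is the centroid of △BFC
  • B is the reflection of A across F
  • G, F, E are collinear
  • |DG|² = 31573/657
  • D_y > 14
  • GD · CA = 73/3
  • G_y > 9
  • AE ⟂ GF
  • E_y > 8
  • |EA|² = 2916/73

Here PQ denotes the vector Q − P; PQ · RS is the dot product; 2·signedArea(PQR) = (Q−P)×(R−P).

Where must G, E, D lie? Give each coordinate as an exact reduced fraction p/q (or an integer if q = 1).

1. G_x = -2/3  [G is the centroid of △BFC]
2. G_y = 10  [G is the centroid of △BFC]
   → G = (-2/3, 10)
3. E_x = 162/73  [G, F, E are collinear ∩ AE ⟂ GF]
4. E_y = 651/73  [G, F, E are collinear ∩ AE ⟂ GF]
   → E = (162/73, 651/73)
5. D_x = 308/73  [FA ∥ DE ∩ AE ∥ FD]
6. D_y = 1089/73  [FA ∥ DE ∩ AE ∥ FD]
   → D = (308/73, 1089/73)

D = (308/73, 1089/73)
E = (162/73, 651/73)
G = (-2/3, 10)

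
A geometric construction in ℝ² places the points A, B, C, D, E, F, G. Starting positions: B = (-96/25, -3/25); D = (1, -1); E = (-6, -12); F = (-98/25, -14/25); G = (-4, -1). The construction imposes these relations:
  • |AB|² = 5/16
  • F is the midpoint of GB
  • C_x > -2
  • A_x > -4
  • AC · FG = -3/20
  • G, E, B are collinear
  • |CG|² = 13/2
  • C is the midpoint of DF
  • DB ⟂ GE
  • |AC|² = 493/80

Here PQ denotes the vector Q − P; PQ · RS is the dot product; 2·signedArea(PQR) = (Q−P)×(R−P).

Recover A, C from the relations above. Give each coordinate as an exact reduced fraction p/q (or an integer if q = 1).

A = (-197/50, -67/100)
C = (-73/50, -39/50)

1. C_x = -73/50  [C is the midpoint of DF]
2. C_y = -39/50  [C is the midpoint of DF]
   → C = (-73/50, -39/50)
3. A_x = -197/50  [line 2/25·x + 11/25·y + 61/100 = 0 ∩ |AB|² = 5/16]
4. A_y = -67/100  [line 2/25·x + 11/25·y + 61/100 = 0 ∩ |AB|² = 5/16]
   → A = (-197/50, -67/100)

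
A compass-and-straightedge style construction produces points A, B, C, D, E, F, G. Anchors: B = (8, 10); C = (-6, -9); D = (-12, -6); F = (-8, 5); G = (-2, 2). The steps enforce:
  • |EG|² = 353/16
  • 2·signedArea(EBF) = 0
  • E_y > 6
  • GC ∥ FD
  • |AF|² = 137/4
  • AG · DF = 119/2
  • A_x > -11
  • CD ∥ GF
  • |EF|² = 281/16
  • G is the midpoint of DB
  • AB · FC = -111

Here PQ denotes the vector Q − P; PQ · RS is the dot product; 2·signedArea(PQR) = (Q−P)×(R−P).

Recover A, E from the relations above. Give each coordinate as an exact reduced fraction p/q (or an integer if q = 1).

1. A_x = -10  [AB · FC = -111 ∩ AG · DF = 119/2]
2. A_y = -1/2  [AB · FC = -111 ∩ AG · DF = 119/2]
   → A = (-10, -1/2)
3. E_x = -4  [line 5·x + -16·y + 120 = 0 ∩ |EF|² = 281/16]
4. E_y = 25/4  [line 5·x + -16·y + 120 = 0 ∩ |EF|² = 281/16]
   → E = (-4, 25/4)

A = (-10, -1/2)
E = (-4, 25/4)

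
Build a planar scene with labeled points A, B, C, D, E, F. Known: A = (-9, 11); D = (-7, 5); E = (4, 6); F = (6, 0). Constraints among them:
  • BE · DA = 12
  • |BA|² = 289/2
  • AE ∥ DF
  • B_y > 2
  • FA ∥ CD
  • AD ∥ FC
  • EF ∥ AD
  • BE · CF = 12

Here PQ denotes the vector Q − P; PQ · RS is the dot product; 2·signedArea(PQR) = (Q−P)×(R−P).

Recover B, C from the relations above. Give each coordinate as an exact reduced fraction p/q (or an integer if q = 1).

1. B_x = -1/2  [line 2·x + -6·y + 16 = 0 ∩ |BA|² = 289/2]
2. B_y = 5/2  [line 2·x + -6·y + 16 = 0 ∩ |BA|² = 289/2]
   → B = (-1/2, 5/2)
3. C_x = 8  [BE · CF = 12 ∩ FA ∥ CD]
4. C_y = -6  [BE · CF = 12 ∩ FA ∥ CD]
   → C = (8, -6)

B = (-1/2, 5/2)
C = (8, -6)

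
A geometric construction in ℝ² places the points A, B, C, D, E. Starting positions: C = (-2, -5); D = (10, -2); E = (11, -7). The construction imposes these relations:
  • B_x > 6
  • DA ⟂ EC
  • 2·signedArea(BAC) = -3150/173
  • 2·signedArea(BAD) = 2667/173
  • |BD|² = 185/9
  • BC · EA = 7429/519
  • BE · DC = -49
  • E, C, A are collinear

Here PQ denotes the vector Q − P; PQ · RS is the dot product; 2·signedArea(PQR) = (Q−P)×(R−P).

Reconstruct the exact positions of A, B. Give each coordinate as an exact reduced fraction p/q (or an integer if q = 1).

1. A_x = 1604/173  [E, C, A are collinear ∩ DA ⟂ EC]
2. A_y = -1165/173  [E, C, A are collinear ∩ DA ⟂ EC]
   → A = (1604/173, -1165/173)
3. B_x = 19/3  [2·signedArea(BAD) = 2667/173 ∩ 2·signedArea(BAC) = -3150/173]
4. B_y = -14/3  [2·signedArea(BAD) = 2667/173 ∩ 2·signedArea(BAC) = -3150/173]
   → B = (19/3, -14/3)

A = (1604/173, -1165/173)
B = (19/3, -14/3)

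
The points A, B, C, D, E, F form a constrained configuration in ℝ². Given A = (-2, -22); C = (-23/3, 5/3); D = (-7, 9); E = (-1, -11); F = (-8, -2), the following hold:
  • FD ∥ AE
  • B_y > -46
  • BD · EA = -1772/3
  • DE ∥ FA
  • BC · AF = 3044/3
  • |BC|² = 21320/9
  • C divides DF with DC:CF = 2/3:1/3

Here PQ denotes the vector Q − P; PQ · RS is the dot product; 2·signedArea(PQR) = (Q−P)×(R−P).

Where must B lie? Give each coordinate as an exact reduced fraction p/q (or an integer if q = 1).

B = (11/3, -137/3)

1. B_x = 11/3  [BD · EA = -1772/3 ∩ BC · AF = 3044/3]
2. B_y = -137/3  [BD · EA = -1772/3 ∩ BC · AF = 3044/3]
   → B = (11/3, -137/3)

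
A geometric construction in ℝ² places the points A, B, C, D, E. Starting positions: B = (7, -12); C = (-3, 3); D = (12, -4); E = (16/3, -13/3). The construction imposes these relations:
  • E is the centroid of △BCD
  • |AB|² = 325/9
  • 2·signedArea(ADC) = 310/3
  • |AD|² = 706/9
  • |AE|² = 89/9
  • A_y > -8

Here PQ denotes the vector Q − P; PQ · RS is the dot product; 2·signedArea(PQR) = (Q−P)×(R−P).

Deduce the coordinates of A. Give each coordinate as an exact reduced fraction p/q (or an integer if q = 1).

A = (11/3, -7)

1. A_x = 11/3  [line -7·x + -15·y + -238/3 = 0 ∩ |AD|² = 706/9]
2. A_y = -7  [line -7·x + -15·y + -238/3 = 0 ∩ |AD|² = 706/9]
   → A = (11/3, -7)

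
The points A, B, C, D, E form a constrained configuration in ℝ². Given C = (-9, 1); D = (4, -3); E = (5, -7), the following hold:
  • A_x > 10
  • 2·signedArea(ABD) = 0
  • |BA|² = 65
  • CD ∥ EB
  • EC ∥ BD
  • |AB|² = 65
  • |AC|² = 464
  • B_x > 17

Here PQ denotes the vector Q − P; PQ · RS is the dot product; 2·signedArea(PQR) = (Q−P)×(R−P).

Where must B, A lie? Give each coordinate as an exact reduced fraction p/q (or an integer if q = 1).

1. B_x = 18  [EC ∥ BD ∩ CD ∥ EB]
2. B_y = -11  [EC ∥ BD ∩ CD ∥ EB]
   → B = (18, -11)
3. A_x = 11  [line -8·x + -14·y + -10 = 0 ∩ |AC|² = 464]
4. A_y = -7  [line -8·x + -14·y + -10 = 0 ∩ |AC|² = 464]
   → A = (11, -7)

A = (11, -7)
B = (18, -11)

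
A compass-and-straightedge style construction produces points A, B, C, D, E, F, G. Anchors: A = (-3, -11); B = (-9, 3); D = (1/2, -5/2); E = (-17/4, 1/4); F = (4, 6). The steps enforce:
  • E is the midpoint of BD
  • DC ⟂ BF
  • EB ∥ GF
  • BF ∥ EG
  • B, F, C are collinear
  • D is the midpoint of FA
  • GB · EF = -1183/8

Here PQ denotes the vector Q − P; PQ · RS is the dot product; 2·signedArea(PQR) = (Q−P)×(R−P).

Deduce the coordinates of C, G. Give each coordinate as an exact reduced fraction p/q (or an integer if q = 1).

1. C_x = -211/178  [B, F, C are collinear ∩ DC ⟂ BF]
2. C_y = 855/178  [B, F, C are collinear ∩ DC ⟂ BF]
   → C = (-211/178, 855/178)
3. G_x = 35/4  [EB ∥ GF ∩ BF ∥ EG]
4. G_y = 13/4  [EB ∥ GF ∩ BF ∥ EG]
   → G = (35/4, 13/4)

C = (-211/178, 855/178)
G = (35/4, 13/4)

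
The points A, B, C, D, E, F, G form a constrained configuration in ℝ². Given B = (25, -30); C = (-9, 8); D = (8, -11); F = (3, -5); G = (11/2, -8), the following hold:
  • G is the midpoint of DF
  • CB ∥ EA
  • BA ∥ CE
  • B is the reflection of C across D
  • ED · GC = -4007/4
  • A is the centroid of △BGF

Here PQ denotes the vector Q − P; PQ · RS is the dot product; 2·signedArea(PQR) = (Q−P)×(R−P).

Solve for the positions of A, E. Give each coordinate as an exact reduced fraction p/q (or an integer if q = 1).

1. A_x = 67/6  [A is the centroid of △BGF]
2. A_y = -43/3  [A is the centroid of △BGF]
   → A = (67/6, -43/3)
3. E_x = -137/6  [CB ∥ EA ∩ BA ∥ CE]
4. E_y = 71/3  [CB ∥ EA ∩ BA ∥ CE]
   → E = (-137/6, 71/3)

A = (67/6, -43/3)
E = (-137/6, 71/3)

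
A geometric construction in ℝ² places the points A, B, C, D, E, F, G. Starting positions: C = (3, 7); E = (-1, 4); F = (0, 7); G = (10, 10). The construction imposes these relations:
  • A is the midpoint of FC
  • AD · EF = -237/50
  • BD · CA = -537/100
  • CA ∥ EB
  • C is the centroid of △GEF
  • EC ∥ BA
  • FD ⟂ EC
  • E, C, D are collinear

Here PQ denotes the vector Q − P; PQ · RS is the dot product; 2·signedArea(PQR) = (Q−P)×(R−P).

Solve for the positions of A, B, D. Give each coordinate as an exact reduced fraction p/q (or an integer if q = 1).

1. A_x = 3/2  [A is the midpoint of FC]
2. A_y = 7  [A is the midpoint of FC]
   → A = (3/2, 7)
3. B_x = -5/2  [EC ∥ BA ∩ CA ∥ EB]
4. B_y = 4  [EC ∥ BA ∩ CA ∥ EB]
   → B = (-5/2, 4)
5. D_x = 27/25  [E, C, D are collinear ∩ FD ⟂ EC]
6. D_y = 139/25  [E, C, D are collinear ∩ FD ⟂ EC]
   → D = (27/25, 139/25)

A = (3/2, 7)
B = (-5/2, 4)
D = (27/25, 139/25)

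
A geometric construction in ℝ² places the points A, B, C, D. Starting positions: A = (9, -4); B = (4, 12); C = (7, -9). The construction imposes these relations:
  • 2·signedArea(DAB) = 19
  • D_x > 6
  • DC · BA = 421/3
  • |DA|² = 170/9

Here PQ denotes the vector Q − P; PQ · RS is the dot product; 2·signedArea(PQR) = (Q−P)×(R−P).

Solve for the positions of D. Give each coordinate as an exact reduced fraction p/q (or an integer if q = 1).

1. D_x = 20/3  [2·signedArea(DAB) = 19 ∩ DC · BA = 421/3]
2. D_y = -1/3  [2·signedArea(DAB) = 19 ∩ DC · BA = 421/3]
   → D = (20/3, -1/3)

D = (20/3, -1/3)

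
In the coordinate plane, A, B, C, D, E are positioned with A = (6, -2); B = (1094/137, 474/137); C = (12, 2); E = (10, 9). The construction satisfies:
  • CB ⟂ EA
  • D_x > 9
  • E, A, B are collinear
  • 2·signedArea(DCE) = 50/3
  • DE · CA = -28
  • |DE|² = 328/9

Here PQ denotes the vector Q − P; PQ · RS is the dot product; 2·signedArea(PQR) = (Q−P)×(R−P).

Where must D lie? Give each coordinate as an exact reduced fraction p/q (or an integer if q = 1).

1. D_x = 28/3  [DE · CA = -28 ∩ 2·signedArea(DCE) = 50/3]
2. D_y = 3  [DE · CA = -28 ∩ 2·signedArea(DCE) = 50/3]
   → D = (28/3, 3)

D = (28/3, 3)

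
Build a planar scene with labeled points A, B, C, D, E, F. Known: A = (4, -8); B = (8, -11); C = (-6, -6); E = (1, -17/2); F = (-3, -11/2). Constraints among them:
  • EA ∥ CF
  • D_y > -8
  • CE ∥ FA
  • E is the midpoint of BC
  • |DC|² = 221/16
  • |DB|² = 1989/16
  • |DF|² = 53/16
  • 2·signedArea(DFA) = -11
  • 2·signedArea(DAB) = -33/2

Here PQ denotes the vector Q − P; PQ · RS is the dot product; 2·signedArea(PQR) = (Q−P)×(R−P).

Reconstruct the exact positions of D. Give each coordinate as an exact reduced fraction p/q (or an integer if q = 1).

1. D_x = -5/2  [2·signedArea(DFA) = -11 ∩ 2·signedArea(DAB) = -33/2]
2. D_y = -29/4  [2·signedArea(DFA) = -11 ∩ 2·signedArea(DAB) = -33/2]
   → D = (-5/2, -29/4)

D = (-5/2, -29/4)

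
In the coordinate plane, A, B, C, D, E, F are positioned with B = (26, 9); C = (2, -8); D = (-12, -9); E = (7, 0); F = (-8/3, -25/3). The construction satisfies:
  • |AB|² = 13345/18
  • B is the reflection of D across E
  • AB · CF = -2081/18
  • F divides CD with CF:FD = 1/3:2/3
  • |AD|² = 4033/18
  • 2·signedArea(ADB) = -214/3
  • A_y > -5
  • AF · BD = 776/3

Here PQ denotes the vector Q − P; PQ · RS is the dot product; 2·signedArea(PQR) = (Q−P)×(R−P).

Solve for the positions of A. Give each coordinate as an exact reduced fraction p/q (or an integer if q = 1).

1. A_x = 13/6  [2·signedArea(ADB) = -214/3 ∩ AF · BD = 776/3]
2. A_y = -25/6  [2·signedArea(ADB) = -214/3 ∩ AF · BD = 776/3]
   → A = (13/6, -25/6)

A = (13/6, -25/6)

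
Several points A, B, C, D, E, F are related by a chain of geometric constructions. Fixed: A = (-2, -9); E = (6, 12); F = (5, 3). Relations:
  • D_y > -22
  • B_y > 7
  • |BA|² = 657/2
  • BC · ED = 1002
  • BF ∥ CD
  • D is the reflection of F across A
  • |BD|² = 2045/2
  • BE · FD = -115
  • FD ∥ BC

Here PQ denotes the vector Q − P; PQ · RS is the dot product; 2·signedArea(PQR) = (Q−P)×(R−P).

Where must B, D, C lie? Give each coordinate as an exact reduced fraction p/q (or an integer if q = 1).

1. D_x = -9  [D is the reflection of F across A]
2. D_y = -21  [D is the reflection of F across A]
   → D = (-9, -21)
3. B_x = 11/2  [line 14·x + 24·y + -257 = 0 ∩ |BD|² = 2045/2]
4. B_y = 15/2  [line 14·x + 24·y + -257 = 0 ∩ |BD|² = 2045/2]
   → B = (11/2, 15/2)
5. C_x = -17/2  [BC · ED = 1002 ∩ BF ∥ CD]
6. C_y = -33/2  [BC · ED = 1002 ∩ BF ∥ CD]
   → C = (-17/2, -33/2)

B = (11/2, 15/2)
C = (-17/2, -33/2)
D = (-9, -21)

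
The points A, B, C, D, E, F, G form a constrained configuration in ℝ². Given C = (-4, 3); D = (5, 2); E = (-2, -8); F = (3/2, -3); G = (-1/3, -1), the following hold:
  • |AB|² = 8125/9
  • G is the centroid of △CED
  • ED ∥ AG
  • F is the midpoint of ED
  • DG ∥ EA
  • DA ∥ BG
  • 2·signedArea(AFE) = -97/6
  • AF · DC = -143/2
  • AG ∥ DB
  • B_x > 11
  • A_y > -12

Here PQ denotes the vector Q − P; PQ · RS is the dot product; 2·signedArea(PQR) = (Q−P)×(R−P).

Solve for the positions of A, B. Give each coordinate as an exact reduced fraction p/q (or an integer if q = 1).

A = (-22/3, -11)
B = (12, 12)

1. A_x = -22/3  [ED ∥ AG ∩ DG ∥ EA]
2. A_y = -11  [ED ∥ AG ∩ DG ∥ EA]
   → A = (-22/3, -11)
3. B_x = 12  [DA ∥ BG ∩ AG ∥ DB]
4. B_y = 12  [DA ∥ BG ∩ AG ∥ DB]
   → B = (12, 12)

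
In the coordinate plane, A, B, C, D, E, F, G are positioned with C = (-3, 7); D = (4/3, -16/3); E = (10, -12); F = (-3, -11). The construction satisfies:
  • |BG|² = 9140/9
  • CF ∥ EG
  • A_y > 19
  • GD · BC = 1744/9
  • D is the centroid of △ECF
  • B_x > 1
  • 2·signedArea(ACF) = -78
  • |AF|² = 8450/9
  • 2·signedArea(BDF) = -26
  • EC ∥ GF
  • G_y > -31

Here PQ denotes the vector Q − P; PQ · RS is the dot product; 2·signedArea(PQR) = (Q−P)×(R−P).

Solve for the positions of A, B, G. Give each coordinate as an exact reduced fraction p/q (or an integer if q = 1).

A = (-22/3, 58/3)
B = (4/3, 2/3)
G = (10, -30)

1. A_x = -22/3  [2·signedArea(ACF) = -78]
2. A_y = 58/3  [|AF|² = 8450/9]
   → A = (-22/3, 58/3)
3. G_x = 10  [EC ∥ GF ∩ CF ∥ EG]
4. G_y = -30  [EC ∥ GF ∩ CF ∥ EG]
   → G = (10, -30)
5. B_x = 4/3  [2·signedArea(BDF) = -26 ∩ GD · BC = 1744/9]
6. B_y = 2/3  [2·signedArea(BDF) = -26 ∩ GD · BC = 1744/9]
   → B = (4/3, 2/3)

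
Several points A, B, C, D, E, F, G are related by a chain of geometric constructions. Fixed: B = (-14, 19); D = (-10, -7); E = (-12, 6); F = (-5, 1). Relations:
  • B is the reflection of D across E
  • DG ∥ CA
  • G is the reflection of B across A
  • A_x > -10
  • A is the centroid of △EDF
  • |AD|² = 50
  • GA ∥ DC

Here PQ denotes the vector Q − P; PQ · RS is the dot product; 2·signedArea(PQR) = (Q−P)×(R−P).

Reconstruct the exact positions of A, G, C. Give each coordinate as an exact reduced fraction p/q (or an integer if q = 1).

A = (-9, 0)
C = (-15, 12)
G = (-4, -19)

1. A_x = -9  [A is the centroid of △EDF]
2. A_y = 0  [A is the centroid of △EDF]
   → A = (-9, 0)
3. G_x = -4  [G is the reflection of B across A]
4. G_y = -19  [G is the reflection of B across A]
   → G = (-4, -19)
5. C_x = -15  [DG ∥ CA ∩ GA ∥ DC]
6. C_y = 12  [DG ∥ CA ∩ GA ∥ DC]
   → C = (-15, 12)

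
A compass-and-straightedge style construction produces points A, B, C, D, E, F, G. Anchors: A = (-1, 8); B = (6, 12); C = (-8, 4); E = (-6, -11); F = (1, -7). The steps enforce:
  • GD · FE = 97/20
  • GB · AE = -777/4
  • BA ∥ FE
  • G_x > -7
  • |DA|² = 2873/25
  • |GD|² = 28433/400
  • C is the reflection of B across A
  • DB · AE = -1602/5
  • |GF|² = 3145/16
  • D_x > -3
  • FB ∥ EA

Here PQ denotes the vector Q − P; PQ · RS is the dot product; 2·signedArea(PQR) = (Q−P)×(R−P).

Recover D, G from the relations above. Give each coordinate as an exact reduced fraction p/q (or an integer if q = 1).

1. D_x = -13/5  [line 5·x + 19·y + 312/5 = 0 ∩ |DA|² = 2873/25]
2. D_y = -13/5  [line 5·x + 19·y + 312/5 = 0 ∩ |DA|² = 2873/25]
   → D = (-13/5, -13/5)
3. G_x = -25/4  [GD · FE = 97/20 ∩ GB · AE = -777/4]
4. G_y = 5  [GD · FE = 97/20 ∩ GB · AE = -777/4]
   → G = (-25/4, 5)

D = (-13/5, -13/5)
G = (-25/4, 5)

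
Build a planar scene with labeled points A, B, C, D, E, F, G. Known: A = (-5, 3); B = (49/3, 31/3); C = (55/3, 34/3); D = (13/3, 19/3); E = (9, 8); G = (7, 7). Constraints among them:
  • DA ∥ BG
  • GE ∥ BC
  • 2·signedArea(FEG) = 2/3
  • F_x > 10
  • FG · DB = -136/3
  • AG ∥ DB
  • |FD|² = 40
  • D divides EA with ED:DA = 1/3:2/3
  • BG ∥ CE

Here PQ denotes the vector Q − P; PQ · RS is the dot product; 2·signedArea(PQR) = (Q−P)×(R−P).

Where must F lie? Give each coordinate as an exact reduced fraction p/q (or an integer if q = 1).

1. F_x = 31/3  [2·signedArea(FEG) = 2/3 ∩ FG · DB = -136/3]
2. F_y = 25/3  [2·signedArea(FEG) = 2/3 ∩ FG · DB = -136/3]
   → F = (31/3, 25/3)

F = (31/3, 25/3)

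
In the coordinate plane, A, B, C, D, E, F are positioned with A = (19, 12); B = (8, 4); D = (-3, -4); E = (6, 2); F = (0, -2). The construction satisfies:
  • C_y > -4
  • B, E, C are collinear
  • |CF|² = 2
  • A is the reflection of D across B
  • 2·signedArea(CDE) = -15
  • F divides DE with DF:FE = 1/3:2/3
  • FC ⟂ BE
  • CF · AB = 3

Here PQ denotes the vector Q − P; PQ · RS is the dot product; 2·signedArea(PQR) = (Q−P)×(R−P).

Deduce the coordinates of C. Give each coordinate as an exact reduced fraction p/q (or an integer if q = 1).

1. C_x = 1  [B, E, C are collinear ∩ FC ⟂ BE]
2. C_y = -3  [B, E, C are collinear ∩ FC ⟂ BE]
   → C = (1, -3)

C = (1, -3)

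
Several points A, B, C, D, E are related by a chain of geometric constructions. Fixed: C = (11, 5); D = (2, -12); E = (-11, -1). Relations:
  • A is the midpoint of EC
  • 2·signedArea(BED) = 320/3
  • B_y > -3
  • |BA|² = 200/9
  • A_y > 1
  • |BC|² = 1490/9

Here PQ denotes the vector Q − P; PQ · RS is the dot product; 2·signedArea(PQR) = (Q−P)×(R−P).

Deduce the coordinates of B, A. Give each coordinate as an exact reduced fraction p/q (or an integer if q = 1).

A = (0, 2)
B = (2/3, -8/3)

1. B_x = 2/3  [line 11·x + 13·y + 82/3 = 0 ∩ |BC|² = 1490/9]
2. B_y = -8/3  [line 11·x + 13·y + 82/3 = 0 ∩ |BC|² = 1490/9]
   → B = (2/3, -8/3)
3. A_x = 0  [A is the midpoint of EC]
4. A_y = 2  [A is the midpoint of EC]
   → A = (0, 2)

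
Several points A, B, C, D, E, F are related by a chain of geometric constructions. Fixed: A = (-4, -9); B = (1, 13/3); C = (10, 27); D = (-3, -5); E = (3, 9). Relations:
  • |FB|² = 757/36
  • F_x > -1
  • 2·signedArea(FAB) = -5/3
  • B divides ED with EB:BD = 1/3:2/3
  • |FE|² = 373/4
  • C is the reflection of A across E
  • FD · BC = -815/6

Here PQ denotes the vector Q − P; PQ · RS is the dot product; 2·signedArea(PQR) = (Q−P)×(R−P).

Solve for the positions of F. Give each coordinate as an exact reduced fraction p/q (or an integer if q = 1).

F = (-1/2, 0)

1. F_x = -1/2  [2·signedArea(FAB) = -5/3 ∩ FD · BC = -815/6]
2. F_y = 0  [2·signedArea(FAB) = -5/3 ∩ FD · BC = -815/6]
   → F = (-1/2, 0)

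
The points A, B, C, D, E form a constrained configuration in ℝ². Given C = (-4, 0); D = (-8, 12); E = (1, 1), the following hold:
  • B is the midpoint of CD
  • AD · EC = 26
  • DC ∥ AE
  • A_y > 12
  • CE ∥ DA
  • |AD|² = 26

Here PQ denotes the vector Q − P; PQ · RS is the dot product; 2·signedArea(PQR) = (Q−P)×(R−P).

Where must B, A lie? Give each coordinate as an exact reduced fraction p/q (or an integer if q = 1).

A = (-3, 13)
B = (-6, 6)

1. B_x = -6  [B is the midpoint of CD]
2. B_y = 6  [B is the midpoint of CD]
   → B = (-6, 6)
3. A_x = -3  [DC ∥ AE ∩ CE ∥ DA]
4. A_y = 13  [DC ∥ AE ∩ CE ∥ DA]
   → A = (-3, 13)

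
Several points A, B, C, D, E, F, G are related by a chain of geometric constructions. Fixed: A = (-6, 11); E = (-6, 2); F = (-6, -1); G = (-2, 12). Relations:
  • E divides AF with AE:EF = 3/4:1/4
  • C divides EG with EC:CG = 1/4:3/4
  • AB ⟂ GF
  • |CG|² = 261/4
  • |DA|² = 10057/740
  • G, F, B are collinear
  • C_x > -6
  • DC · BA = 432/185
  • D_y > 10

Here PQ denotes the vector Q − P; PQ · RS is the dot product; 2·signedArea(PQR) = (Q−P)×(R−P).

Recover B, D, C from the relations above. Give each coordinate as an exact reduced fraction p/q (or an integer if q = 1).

1. B_x = -486/185  [G, F, B are collinear ∩ AB ⟂ GF]
2. B_y = 1843/185  [G, F, B are collinear ∩ AB ⟂ GF]
   → B = (-486/185, 1843/185)
3. C_x = -5  [C divides EG with EC:CG = 1/4:3/4]
4. C_y = 9/2  [C divides EG with EC:CG = 1/4:3/4]
   → C = (-5, 9/2)
5. D_x = -428/185  [line 624/185·x + -192/185·y + 96/5 = 0 ∩ |DA|² = 10057/740]
6. D_y = 4063/370  [line 624/185·x + -192/185·y + 96/5 = 0 ∩ |DA|² = 10057/740]
   → D = (-428/185, 4063/370)

B = (-486/185, 1843/185)
C = (-5, 9/2)
D = (-428/185, 4063/370)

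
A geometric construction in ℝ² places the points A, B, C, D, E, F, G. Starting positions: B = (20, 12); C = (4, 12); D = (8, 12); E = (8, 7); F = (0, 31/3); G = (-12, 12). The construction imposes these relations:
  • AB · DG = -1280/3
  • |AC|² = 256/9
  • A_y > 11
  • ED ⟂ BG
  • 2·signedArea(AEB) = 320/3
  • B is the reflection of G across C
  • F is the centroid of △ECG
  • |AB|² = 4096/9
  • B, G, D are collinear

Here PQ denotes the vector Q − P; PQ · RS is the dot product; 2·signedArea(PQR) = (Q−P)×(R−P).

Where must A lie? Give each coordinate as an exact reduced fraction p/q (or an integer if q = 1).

A = (-4/3, 12)

1. A_x = -4/3  [2·signedArea(AEB) = 320/3 ∩ AB · DG = -1280/3]
2. A_y = 12  [2·signedArea(AEB) = 320/3 ∩ AB · DG = -1280/3]
   → A = (-4/3, 12)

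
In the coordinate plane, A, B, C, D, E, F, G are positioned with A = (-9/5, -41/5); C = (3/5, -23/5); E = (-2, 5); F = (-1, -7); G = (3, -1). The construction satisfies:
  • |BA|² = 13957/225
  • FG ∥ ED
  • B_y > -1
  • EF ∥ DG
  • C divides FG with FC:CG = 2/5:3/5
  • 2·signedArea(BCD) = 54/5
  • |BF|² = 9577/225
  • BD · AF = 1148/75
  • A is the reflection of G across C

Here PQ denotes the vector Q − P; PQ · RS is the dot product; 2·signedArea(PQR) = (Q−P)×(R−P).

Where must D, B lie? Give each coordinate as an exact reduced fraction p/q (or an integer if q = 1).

1. D_x = 2  [EF ∥ DG ∩ FG ∥ ED]
2. D_y = 11  [EF ∥ DG ∩ FG ∥ ED]
   → D = (2, 11)
3. B_x = 4/15  [2·signedArea(BCD) = 54/5 ∩ BD · AF = 1148/75]
4. B_y = -3/5  [2·signedArea(BCD) = 54/5 ∩ BD · AF = 1148/75]
   → B = (4/15, -3/5)

B = (4/15, -3/5)
D = (2, 11)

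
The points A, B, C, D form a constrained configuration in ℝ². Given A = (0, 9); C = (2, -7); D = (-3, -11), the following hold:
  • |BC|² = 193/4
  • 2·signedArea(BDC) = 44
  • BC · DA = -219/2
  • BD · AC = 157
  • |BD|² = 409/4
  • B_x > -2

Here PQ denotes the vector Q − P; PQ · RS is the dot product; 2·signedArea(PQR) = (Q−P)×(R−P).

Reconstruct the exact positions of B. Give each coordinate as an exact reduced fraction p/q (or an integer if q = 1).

1. B_x = -3/2  [BC · DA = -219/2 ∩ BD · AC = 157]
2. B_y = -1  [BC · DA = -219/2 ∩ BD · AC = 157]
   → B = (-3/2, -1)

B = (-3/2, -1)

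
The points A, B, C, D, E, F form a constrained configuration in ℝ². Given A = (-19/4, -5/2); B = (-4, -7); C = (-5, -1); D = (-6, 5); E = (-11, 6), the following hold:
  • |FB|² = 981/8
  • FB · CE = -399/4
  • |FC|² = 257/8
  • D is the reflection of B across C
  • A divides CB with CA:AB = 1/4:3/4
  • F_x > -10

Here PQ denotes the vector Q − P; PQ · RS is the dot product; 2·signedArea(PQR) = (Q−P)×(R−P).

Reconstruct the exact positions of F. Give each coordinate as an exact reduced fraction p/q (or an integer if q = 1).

1. F_x = -37/4  [line 6·x + -7·y + 299/4 = 0 ∩ |FB|² = 981/8]
2. F_y = 11/4  [line 6·x + -7·y + 299/4 = 0 ∩ |FB|² = 981/8]
   → F = (-37/4, 11/4)

F = (-37/4, 11/4)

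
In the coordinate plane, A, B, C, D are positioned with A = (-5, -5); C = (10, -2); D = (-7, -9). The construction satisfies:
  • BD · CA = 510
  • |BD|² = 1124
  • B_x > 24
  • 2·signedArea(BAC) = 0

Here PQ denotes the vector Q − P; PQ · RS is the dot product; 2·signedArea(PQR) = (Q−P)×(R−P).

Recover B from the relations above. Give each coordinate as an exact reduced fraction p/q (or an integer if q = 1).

B = (25, 1)

1. B_x = 25  [2·signedArea(BAC) = 0 ∩ BD · CA = 510]
2. B_y = 1  [2·signedArea(BAC) = 0 ∩ BD · CA = 510]
   → B = (25, 1)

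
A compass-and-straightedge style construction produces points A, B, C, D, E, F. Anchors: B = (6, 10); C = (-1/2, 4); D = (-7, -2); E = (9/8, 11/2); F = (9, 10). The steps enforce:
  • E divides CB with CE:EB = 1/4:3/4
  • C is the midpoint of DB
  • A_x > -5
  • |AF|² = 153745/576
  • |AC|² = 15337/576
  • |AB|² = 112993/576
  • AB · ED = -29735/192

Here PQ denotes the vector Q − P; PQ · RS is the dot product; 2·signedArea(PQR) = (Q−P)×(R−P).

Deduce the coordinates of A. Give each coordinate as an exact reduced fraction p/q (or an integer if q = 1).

A = (-103/24, 1/2)

1. A_x = -103/24  [line 65/8·x + 15/2·y + 5975/192 = 0 ∩ |AB|² = 112993/576]
2. A_y = 1/2  [line 65/8·x + 15/2·y + 5975/192 = 0 ∩ |AB|² = 112993/576]
   → A = (-103/24, 1/2)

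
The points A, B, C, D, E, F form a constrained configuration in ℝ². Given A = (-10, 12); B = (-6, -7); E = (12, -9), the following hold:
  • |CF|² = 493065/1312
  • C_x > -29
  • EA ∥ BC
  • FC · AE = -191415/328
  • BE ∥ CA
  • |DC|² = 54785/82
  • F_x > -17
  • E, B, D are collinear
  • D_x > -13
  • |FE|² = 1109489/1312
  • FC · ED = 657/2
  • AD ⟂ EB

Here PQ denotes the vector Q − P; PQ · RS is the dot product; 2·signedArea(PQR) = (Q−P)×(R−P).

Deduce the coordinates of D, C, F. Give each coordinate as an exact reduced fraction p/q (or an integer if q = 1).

C = (-28, 14)
D = (-987/82, -519/82)
F = (-5257/328, -409/328)

1. D_x = -987/82  [E, B, D are collinear ∩ AD ⟂ EB]
2. D_y = -519/82  [E, B, D are collinear ∩ AD ⟂ EB]
   → D = (-987/82, -519/82)
3. C_x = -28  [BE ∥ CA ∩ EA ∥ BC]
4. C_y = 14  [BE ∥ CA ∩ EA ∥ BC]
   → C = (-28, 14)
5. F_x = -5257/328  [FC · ED = 657/2 ∩ FC · AE = -191415/328]
6. F_y = -409/328  [FC · ED = 657/2 ∩ FC · AE = -191415/328]
   → F = (-5257/328, -409/328)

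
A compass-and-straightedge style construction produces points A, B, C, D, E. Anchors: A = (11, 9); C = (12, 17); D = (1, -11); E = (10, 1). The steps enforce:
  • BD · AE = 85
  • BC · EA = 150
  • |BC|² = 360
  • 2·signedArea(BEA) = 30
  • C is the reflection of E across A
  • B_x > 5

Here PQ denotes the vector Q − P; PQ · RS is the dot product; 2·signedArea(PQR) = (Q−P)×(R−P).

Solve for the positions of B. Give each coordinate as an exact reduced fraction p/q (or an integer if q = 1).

B = (6, -1)

1. B_x = 6  [BD · AE = 85 ∩ 2·signedArea(BEA) = 30]
2. B_y = -1  [BD · AE = 85 ∩ 2·signedArea(BEA) = 30]
   → B = (6, -1)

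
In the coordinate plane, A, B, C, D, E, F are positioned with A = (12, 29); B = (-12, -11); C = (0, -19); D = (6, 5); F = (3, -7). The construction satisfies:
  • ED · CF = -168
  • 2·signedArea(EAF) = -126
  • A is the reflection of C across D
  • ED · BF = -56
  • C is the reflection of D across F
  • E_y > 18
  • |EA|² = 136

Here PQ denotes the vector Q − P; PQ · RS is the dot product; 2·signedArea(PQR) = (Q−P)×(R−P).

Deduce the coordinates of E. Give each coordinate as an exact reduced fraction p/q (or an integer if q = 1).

E = (6, 19)

1. E_x = 6  [ED · CF = -168 ∩ 2·signedArea(EAF) = -126]
2. E_y = 19  [ED · CF = -168 ∩ 2·signedArea(EAF) = -126]
   → E = (6, 19)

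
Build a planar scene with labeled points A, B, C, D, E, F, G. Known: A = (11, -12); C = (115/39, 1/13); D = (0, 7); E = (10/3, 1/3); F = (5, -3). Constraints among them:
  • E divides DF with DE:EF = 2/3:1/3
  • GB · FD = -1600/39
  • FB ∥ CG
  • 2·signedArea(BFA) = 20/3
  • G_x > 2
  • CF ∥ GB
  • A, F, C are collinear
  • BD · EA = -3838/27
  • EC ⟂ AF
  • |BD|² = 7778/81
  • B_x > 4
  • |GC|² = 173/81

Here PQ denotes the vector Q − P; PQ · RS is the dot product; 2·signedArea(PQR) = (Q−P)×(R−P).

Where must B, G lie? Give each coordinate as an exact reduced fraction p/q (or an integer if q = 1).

B = (43/9, -14/9)
G = (319/117, 178/117)

1. B_x = 43/9  [BD · EA = -3838/27 ∩ 2·signedArea(BFA) = 20/3]
2. B_y = -14/9  [BD · EA = -3838/27 ∩ 2·signedArea(BFA) = 20/3]
   → B = (43/9, -14/9)
3. G_x = 319/117  [CF ∥ GB ∩ FB ∥ CG]
4. G_y = 178/117  [CF ∥ GB ∩ FB ∥ CG]
   → G = (319/117, 178/117)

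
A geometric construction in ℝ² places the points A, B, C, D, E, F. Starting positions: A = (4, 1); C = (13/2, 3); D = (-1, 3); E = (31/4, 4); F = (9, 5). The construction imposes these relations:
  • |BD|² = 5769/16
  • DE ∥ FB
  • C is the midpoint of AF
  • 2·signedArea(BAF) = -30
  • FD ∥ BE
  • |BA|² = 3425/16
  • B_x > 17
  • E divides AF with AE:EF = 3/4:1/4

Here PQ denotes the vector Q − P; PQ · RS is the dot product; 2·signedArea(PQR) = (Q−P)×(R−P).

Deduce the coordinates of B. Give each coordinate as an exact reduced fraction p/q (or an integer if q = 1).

1. B_x = 71/4  [FD ∥ BE ∩ DE ∥ FB]
2. B_y = 6  [FD ∥ BE ∩ DE ∥ FB]
   → B = (71/4, 6)

B = (71/4, 6)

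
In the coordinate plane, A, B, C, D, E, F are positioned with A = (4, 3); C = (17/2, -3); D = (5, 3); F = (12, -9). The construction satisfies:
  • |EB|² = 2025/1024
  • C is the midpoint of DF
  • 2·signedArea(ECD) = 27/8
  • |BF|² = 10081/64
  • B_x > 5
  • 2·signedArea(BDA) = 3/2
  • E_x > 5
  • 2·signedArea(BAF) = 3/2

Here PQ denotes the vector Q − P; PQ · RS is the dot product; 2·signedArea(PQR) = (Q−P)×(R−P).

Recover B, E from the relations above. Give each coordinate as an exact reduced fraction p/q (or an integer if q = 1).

B = (41/8, 3/2)
E = (191/32, 3/8)

1. B_x = 41/8  [2·signedArea(BDA) = 3/2 ∩ 2·signedArea(BAF) = 3/2]
2. B_y = 3/2  [2·signedArea(BDA) = 3/2 ∩ 2·signedArea(BAF) = 3/2]
   → B = (41/8, 3/2)
3. E_x = 191/32  [line -6·x + -7/2·y + 297/8 = 0 ∩ |EB|² = 2025/1024]
4. E_y = 3/8  [line -6·x + -7/2·y + 297/8 = 0 ∩ |EB|² = 2025/1024]
   → E = (191/32, 3/8)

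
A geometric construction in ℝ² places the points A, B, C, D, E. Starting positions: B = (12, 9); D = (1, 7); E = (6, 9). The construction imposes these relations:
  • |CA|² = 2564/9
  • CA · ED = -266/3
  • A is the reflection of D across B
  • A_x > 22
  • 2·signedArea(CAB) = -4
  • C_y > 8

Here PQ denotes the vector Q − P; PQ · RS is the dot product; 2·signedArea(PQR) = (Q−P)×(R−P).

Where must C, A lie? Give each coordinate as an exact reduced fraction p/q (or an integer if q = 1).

1. A_x = 23  [A is the reflection of D across B]
2. A_y = 11  [A is the reflection of D across B]
   → A = (23, 11)
3. C_x = 19/3  [CA · ED = -266/3 ∩ 2·signedArea(CAB) = -4]
4. C_y = 25/3  [CA · ED = -266/3 ∩ 2·signedArea(CAB) = -4]
   → C = (19/3, 25/3)

A = (23, 11)
C = (19/3, 25/3)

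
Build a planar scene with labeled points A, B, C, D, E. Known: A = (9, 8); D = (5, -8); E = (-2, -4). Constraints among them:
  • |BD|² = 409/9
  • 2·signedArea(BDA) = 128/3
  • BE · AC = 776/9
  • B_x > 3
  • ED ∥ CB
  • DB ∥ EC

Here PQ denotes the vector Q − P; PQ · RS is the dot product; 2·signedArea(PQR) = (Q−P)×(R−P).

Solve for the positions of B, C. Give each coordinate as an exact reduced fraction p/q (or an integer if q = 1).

B = (4, -4/3)
C = (-3, 8/3)

1. B_x = 4  [line -16·x + 4·y + 208/3 = 0 ∩ |BD|² = 409/9]
2. B_y = -4/3  [line -16·x + 4·y + 208/3 = 0 ∩ |BD|² = 409/9]
   → B = (4, -4/3)
3. C_x = -3  [ED ∥ CB ∩ DB ∥ EC]
4. C_y = 8/3  [ED ∥ CB ∩ DB ∥ EC]
   → C = (-3, 8/3)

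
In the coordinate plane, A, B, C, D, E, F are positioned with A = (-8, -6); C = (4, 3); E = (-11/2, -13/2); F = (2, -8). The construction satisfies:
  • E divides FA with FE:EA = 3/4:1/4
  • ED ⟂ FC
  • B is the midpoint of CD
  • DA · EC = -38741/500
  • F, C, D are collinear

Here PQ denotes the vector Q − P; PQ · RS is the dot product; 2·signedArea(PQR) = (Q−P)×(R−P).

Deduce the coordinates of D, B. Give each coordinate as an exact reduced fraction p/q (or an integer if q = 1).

B = (753/250, -1217/500)
D = (253/125, -1967/250)

1. D_x = 253/125  [F, C, D are collinear ∩ ED ⟂ FC]
2. D_y = -1967/250  [F, C, D are collinear ∩ ED ⟂ FC]
   → D = (253/125, -1967/250)
3. B_x = 753/250  [B is the midpoint of CD]
4. B_y = -1217/500  [B is the midpoint of CD]
   → B = (753/250, -1217/500)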